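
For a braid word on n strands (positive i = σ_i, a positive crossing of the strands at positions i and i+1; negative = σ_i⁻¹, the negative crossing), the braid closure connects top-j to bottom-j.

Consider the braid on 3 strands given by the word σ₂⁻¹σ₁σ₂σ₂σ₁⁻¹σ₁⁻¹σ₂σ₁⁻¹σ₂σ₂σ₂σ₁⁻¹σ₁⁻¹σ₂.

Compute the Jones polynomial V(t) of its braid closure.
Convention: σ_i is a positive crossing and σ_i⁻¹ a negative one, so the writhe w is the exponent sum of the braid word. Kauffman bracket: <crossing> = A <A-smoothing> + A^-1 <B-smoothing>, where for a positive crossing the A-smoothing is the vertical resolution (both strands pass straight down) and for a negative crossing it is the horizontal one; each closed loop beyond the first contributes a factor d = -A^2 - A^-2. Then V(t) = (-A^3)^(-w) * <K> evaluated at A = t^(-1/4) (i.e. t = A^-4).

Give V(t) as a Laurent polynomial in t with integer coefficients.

t^7 - 3*t^6 + 6*t^5 - 9*t^4 + 11*t^3 - 12*t^2 + 11*t - 8 + 6*t^-1 - 3*t^-2 + t^-3

Derivation:
The presented braid s2^-1 s1 s2 s2 s1^-1 s1^-1 s2 s1^-1 s2 s2 s2 s1^-1 s1^-1 s2 on 3 strands reduces by inverse Markov moves (closure unchanged at each step):
  Deconjugate: the word is γ·β·γ⁻¹ with γ = s2^-1 s1 (prefix) and γ⁻¹ = s1^-1 s2 (suffix); strip both.
Reduced to β = s2 s2 s1^-1 s1^-1 s2 s1^-1 s2 s2 s2 s1^-1 on 3 strands, 10 crossings.
Compute on β:
Braid: s2 s2 s1^-1 s1^-1 s2 s1^-1 s2 s2 s2 s1^-1 on 3 strands, 10 crossings.
Writhe w = (#positive) - (#negative) = 6 - 4 = 2.
Enumerate smoothing states for the bracket polynomial. There are 2^10 = 1024 states.
For each crossing: s=0 is the vertical smoothing, s=1 horizontal. Crossing k contributes A^(sign_k * (1 - 2*s_k)); loop factor d = -A^2 - A^-2.
Tabulate the states by total A-exponent and number of loops L (A-exp: L × count):
  A^10: L=5 ×1
  A^8: L=4 ×10
  A^6: L=3 ×41, L=5 ×4
  A^4: L=2 ×81, L=4 ×38, L=6 ×1
  A^2: L=1 ×71, L=3 ×117, L=5 ×22
  A^0: L=2 ×154, L=4 ×91, L=6 ×7
  A^-2: L=3 ×168, L=5 ×41, L=7 ×1
  A^-4: L=4 ×110, L=6 ×10
  A^-6: L=5 ×44, L=7 ×1
  A^-8: L=6 ×10
  A^-10: L=7 ×1
Each group contributes A^e * Σ count * d^(L-1):
Powers of d = -A^2 - A^-2: d^2 = A^4 + 2 + A^-4; d^3 = -A^6 - 3*A^2 - 3*A^-2 - A^-6; d^4 = A^8 + 4*A^4 + 6 + 4*A^-4 + A^-8; d^5 = -A^10 - 5*A^6 - 10*A^2 - 10*A^-2 - 5*A^-6 - A^-10; d^6 = A^12 + 6*A^8 + 15*A^4 + 20 + 15*A^-4 + 6*A^-8 + A^-12.
  A^10 * (d^4) = A^18 + 4*A^14 + 6*A^10 + 4*A^6 + A^2
  A^8 * (10*d^3) = -10*A^14 - 30*A^10 - 30*A^6 - 10*A^2
  A^6 * (41*d^2 + 4*d^4) = 4*A^14 + 57*A^10 + 106*A^6 + 57*A^2 + 4*A^-2
  A^4 * (81*d + 38*d^3 + d^5) = -A^14 - 43*A^10 - 205*A^6 - 205*A^2 - 43*A^-2 - A^-6
  A^2 * (71 + 117*d^2 + 22*d^4) = 22*A^10 + 205*A^6 + 437*A^2 + 205*A^-2 + 22*A^-6
  A^0 * (154*d + 91*d^3 + 7*d^5) = -7*A^10 - 126*A^6 - 497*A^2 - 497*A^-2 - 126*A^-6 - 7*A^-10
  A^-2 * (168*d^2 + 41*d^4 + d^6) = A^10 + 47*A^6 + 347*A^2 + 602*A^-2 + 347*A^-6 + 47*A^-10 + A^-14
  A^-4 * (110*d^3 + 10*d^5) = -10*A^6 - 160*A^2 - 430*A^-2 - 430*A^-6 - 160*A^-10 - 10*A^-14
  A^-6 * (44*d^4 + d^6) = A^6 + 50*A^2 + 191*A^-2 + 284*A^-6 + 191*A^-10 + 50*A^-14 + A^-18
  A^-8 * (10*d^5) = -10*A^2 - 50*A^-2 - 100*A^-6 - 100*A^-10 - 50*A^-14 - 10*A^-18
  A^-10 * (d^6) = A^2 + 6*A^-2 + 15*A^-6 + 20*A^-10 + 15*A^-14 + 6*A^-18 + A^-22
Summing the groups: <K> = A^18 - 3*A^14 + 6*A^10 - 8*A^6 + 11*A^2 - 12*A^-2 + 11*A^-6 - 9*A^-10 + 6*A^-14 - 3*A^-18 + A^-22
Normalise by the writhe: (-A^3)^(-w) = (-A^3)^(-2) = A^-6, so f(A) = A^-6 * <K> = A^12 - 3*A^8 + 6*A^4 - 8 + 11*A^-4 - 12*A^-8 + 11*A^-12 - 9*A^-16 + 6*A^-20 - 3*A^-24 + A^-28.
Substitute A = t^(-1/4), i.e. A^e → t^(-e/4): V(t) = t^7 - 3*t^6 + 6*t^5 - 9*t^4 + 11*t^3 - 12*t^2 + 11*t - 8 + 6*t^-1 - 3*t^-2 + t^-3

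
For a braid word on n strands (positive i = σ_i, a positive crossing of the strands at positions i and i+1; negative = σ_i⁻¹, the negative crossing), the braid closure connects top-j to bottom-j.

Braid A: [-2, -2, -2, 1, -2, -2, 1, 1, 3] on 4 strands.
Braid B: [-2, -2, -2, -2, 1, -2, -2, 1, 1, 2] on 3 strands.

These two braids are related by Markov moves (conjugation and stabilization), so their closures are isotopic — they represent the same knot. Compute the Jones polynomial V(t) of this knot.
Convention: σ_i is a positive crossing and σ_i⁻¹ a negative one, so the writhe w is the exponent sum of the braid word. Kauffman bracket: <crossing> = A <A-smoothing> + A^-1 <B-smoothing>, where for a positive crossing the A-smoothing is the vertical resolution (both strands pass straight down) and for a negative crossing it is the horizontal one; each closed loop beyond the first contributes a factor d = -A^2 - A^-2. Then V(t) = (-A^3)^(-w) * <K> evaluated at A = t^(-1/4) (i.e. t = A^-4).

Markov-equivalent braids have isotopic closures, hence identical knot invariants. Strip the Markov moves from each word to reach a common short braid β, then compute V(t) once on β.
Braid A: s2^-1 s2^-1 s2^-1 s1 s2^-1 s2^-1 s1 s1 s3 on 4 strands reduces by inverse Markov moves (closure unchanged at each step):
  Destabilize: the word has the form β·s3 where s3 occurs only as the final letter (β ∈ B_3); drop it and the last strand → 3 strands.
Reduced to β = s2^-1 s2^-1 s2^-1 s1 s2^-1 s2^-1 s1 s1 on 3 strands, 8 crossings.
Braid B: s2^-1 s2^-1 s2^-1 s2^-1 s1 s2^-1 s2^-1 s1 s1 s2 on 3 strands reduces by inverse Markov moves (closure unchanged at each step):
  Deconjugate: the word is γ·β·γ⁻¹ with γ = s2^-1 (prefix) and γ⁻¹ = s2 (suffix); strip both.
Reduced to β = s2^-1 s2^-1 s2^-1 s1 s2^-1 s2^-1 s1 s1 on 3 strands, 8 crossings.
Both give the same β = s2^-1 s2^-1 s2^-1 s1 s2^-1 s2^-1 s1 s1 on 3 strands, so one state sum suffices:
Braid: s2^-1 s2^-1 s2^-1 s1 s2^-1 s2^-1 s1 s1 on 3 strands, 8 crossings.
Writhe w = (#positive) - (#negative) = 3 - 5 = -2.
State-sum expansion of <K>. There are 2^8 = 256 states.
Smooth each crossing (0=||, 1=⌣⌢); contribution A^(Σ sign_k(1-2s_k)) * d^(L-1).
Tabulate the states by total A-exponent and number of loops L (A-exp: L × count):
  A^8: L=6 ×1
  A^6: L=5 ×8
  A^4: L=4 ×27, L=6 ×1
  A^2: L=3 ×50, L=5 ×6
  A^0: L=2 ×53, L=4 ×17
  A^-2: L=1 ×27, L=3 ×28, L=5 ×1
  A^-4: L=2 ×24, L=4 ×4
  A^-6: L=3 ×8
  A^-8: L=4 ×1
Each group contributes A^e * Σ count * d^(L-1):
Powers of d = -A^2 - A^-2: d^2 = A^4 + 2 + A^-4; d^3 = -A^6 - 3*A^2 - 3*A^-2 - A^-6; d^4 = A^8 + 4*A^4 + 6 + 4*A^-4 + A^-8; d^5 = -A^10 - 5*A^6 - 10*A^2 - 10*A^-2 - 5*A^-6 - A^-10.
  A^8 * (d^5) = -A^18 - 5*A^14 - 10*A^10 - 10*A^6 - 5*A^2 - A^-2
  A^6 * (8*d^4) = 8*A^14 + 32*A^10 + 48*A^6 + 32*A^2 + 8*A^-2
  A^4 * (27*d^3 + d^5) = -A^14 - 32*A^10 - 91*A^6 - 91*A^2 - 32*A^-2 - A^-6
  A^2 * (50*d^2 + 6*d^4) = 6*A^10 + 74*A^6 + 136*A^2 + 74*A^-2 + 6*A^-6
  A^0 * (53*d + 17*d^3) = -17*A^6 - 104*A^2 - 104*A^-2 - 17*A^-6
  A^-2 * (27 + 28*d^2 + d^4) = A^6 + 32*A^2 + 89*A^-2 + 32*A^-6 + A^-10
  A^-4 * (24*d + 4*d^3) = -4*A^2 - 36*A^-2 - 36*A^-6 - 4*A^-10
  A^-6 * (8*d^2) = 8*A^-2 + 16*A^-6 + 8*A^-10
  A^-8 * (d^3) = -A^-2 - 3*A^-6 - 3*A^-10 - A^-14
Summing the groups: <K> = -A^18 + 2*A^14 - 4*A^10 + 5*A^6 - 4*A^2 + 5*A^-2 - 3*A^-6 + 2*A^-10 - A^-14
Normalise by the writhe: (-A^3)^(-w) = (-A^3)^(2) = A^6, so f(A) = A^6 * <K> = -A^24 + 2*A^20 - 4*A^16 + 5*A^12 - 4*A^8 + 5*A^4 - 3 + 2*A^-4 - A^-8.
Substitute A = t^(-1/4), i.e. A^e → t^(-e/4): V(t) = -t^2 + 2*t - 3 + 5*t^-1 - 4*t^-2 + 5*t^-3 - 4*t^-4 + 2*t^-5 - t^-6

Answer: -t^2 + 2*t - 3 + 5*t^-1 - 4*t^-2 + 5*t^-3 - 4*t^-4 + 2*t^-5 - t^-6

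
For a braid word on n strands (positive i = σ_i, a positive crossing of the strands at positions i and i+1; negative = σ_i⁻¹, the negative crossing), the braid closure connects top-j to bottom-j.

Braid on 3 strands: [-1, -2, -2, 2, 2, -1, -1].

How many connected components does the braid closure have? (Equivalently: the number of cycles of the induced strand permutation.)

2

Derivation:
Track the strand permutation on 3 strands, starting from identity.
  step 1: s1^-1 swaps positions 1,2 -> [2 1 3]
  step 2: s2^-1 swaps positions 2,3 -> [2 3 1]
  step 3: s2^-1 swaps positions 2,3 -> [2 1 3]
  step 4: s2 swaps positions 2,3 -> [2 3 1]
  step 5: s2 swaps positions 2,3 -> [2 1 3]
  step 6: s1^-1 swaps positions 1,2 -> [1 2 3]
  step 7: s1^-1 swaps positions 1,2 -> [2 1 3]
Final permutation (position -> original strand): [2 1 3]
Closure components = cycle count of this permutation = 2.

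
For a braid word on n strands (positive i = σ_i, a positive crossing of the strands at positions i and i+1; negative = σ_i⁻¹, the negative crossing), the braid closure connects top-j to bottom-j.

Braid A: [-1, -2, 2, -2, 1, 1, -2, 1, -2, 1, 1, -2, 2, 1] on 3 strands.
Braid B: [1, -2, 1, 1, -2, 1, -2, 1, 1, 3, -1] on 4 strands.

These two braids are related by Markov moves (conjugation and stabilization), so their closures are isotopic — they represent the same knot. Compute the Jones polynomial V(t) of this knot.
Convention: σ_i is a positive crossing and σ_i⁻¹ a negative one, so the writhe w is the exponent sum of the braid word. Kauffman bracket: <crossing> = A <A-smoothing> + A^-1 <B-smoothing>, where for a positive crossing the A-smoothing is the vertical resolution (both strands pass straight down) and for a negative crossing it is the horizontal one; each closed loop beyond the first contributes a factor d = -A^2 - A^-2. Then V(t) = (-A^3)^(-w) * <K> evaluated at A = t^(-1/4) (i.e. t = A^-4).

-t^6 + 3*t^5 - 5*t^4 + 6*t^3 - 6*t^2 + 6*t - 4 + 3*t^-1 - t^-2

Derivation:
Markov-equivalent braids have isotopic closures, hence identical knot invariants. Strip the Markov moves from each word to reach a common short braid β, then compute V(t) once on β.
Braid A: s1^-1 s2^-1 s2 s2^-1 s1 s1 s2^-1 s1 s2^-1 s1 s1 s2^-1 s2 s1 on 3 strands reduces by inverse Markov moves (closure unchanged at each step):
  Deconjugate: the word is γ·β·γ⁻¹ with γ = s1^-1 s2^-1 (prefix) and γ⁻¹ = s2 s1 (suffix); strip both.
  Deconjugate: the word is γ·β·γ⁻¹ with γ = s2 (prefix) and γ⁻¹ = s2^-1 (suffix); strip both.
Reduced to β = s2^-1 s1 s1 s2^-1 s1 s2^-1 s1 s1 on 3 strands, 8 crossings.
Braid B: s1 s2^-1 s1 s1 s2^-1 s1 s2^-1 s1 s1 s3 s1^-1 on 4 strands reduces by inverse Markov moves (closure unchanged at each step):
  Deconjugate: the word is γ·β·γ⁻¹ with γ = s1 (prefix) and γ⁻¹ = s1^-1 (suffix); strip both.
  Destabilize: the word has the form β·s3 where s3 occurs only as the final letter (β ∈ B_3); drop it and the last strand → 3 strands.
Reduced to β = s2^-1 s1 s1 s2^-1 s1 s2^-1 s1 s1 on 3 strands, 8 crossings.
Both give the same β = s2^-1 s1 s1 s2^-1 s1 s2^-1 s1 s1 on 3 strands, so one state sum suffices:
Braid: s2^-1 s1 s1 s2^-1 s1 s2^-1 s1 s1 on 3 strands, 8 crossings.
Writhe w = (#positive) - (#negative) = 5 - 3 = 2.
State-sum expansion of <K>. There are 2^8 = 256 states.
Smooth each crossing (0=||, 1=⌣⌢); contribution A^(Σ sign_k(1-2s_k)) * d^(L-1).
Tabulate the states by total A-exponent and number of loops L (A-exp: L × count):
  A^8: L=4 ×1
  A^6: L=3 ×8
  A^4: L=2 ×26, L=4 ×2
  A^2: L=1 ×35, L=3 ×21
  A^0: L=2 ×63, L=4 ×7
  A^-2: L=3 ×55, L=5 ×1
  A^-4: L=4 ×28
  A^-6: L=5 ×8
  A^-8: L=6 ×1
Each group contributes A^e * Σ count * d^(L-1):
Powers of d = -A^2 - A^-2: d^2 = A^4 + 2 + A^-4; d^3 = -A^6 - 3*A^2 - 3*A^-2 - A^-6; d^4 = A^8 + 4*A^4 + 6 + 4*A^-4 + A^-8; d^5 = -A^10 - 5*A^6 - 10*A^2 - 10*A^-2 - 5*A^-6 - A^-10.
  A^8 * (d^3) = -A^14 - 3*A^10 - 3*A^6 - A^2
  A^6 * (8*d^2) = 8*A^10 + 16*A^6 + 8*A^2
  A^4 * (26*d + 2*d^3) = -2*A^10 - 32*A^6 - 32*A^2 - 2*A^-2
  A^2 * (35 + 21*d^2) = 21*A^6 + 77*A^2 + 21*A^-2
  A^0 * (63*d + 7*d^3) = -7*A^6 - 84*A^2 - 84*A^-2 - 7*A^-6
  A^-2 * (55*d^2 + d^4) = A^6 + 59*A^2 + 116*A^-2 + 59*A^-6 + A^-10
  A^-4 * (28*d^3) = -28*A^2 - 84*A^-2 - 84*A^-6 - 28*A^-10
  A^-6 * (8*d^4) = 8*A^2 + 32*A^-2 + 48*A^-6 + 32*A^-10 + 8*A^-14
  A^-8 * (d^5) = -A^2 - 5*A^-2 - 10*A^-6 - 10*A^-10 - 5*A^-14 - A^-18
Summing the groups: <K> = -A^14 + 3*A^10 - 4*A^6 + 6*A^2 - 6*A^-2 + 6*A^-6 - 5*A^-10 + 3*A^-14 - A^-18
Normalise by the writhe: (-A^3)^(-w) = (-A^3)^(-2) = A^-6, so f(A) = A^-6 * <K> = -A^8 + 3*A^4 - 4 + 6*A^-4 - 6*A^-8 + 6*A^-12 - 5*A^-16 + 3*A^-20 - A^-24.
Substitute A = t^(-1/4), i.e. A^e → t^(-e/4): V(t) = -t^6 + 3*t^5 - 5*t^4 + 6*t^3 - 6*t^2 + 6*t - 4 + 3*t^-1 - t^-2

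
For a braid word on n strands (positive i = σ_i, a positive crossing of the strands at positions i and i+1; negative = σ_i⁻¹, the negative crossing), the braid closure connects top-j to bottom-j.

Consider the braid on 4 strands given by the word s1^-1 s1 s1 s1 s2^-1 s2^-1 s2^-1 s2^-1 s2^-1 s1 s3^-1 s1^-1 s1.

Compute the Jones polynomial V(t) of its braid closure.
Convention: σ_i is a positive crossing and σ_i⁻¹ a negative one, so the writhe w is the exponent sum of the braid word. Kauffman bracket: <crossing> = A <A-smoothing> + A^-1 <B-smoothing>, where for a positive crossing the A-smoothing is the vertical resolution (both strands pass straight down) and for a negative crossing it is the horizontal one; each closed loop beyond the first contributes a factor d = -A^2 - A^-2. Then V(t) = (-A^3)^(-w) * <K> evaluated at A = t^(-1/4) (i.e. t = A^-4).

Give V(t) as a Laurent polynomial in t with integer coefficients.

The presented braid s1^-1 s1 s1 s1 s2^-1 s2^-1 s2^-1 s2^-1 s2^-1 s1 s3^-1 s1^-1 s1 on 4 strands reduces by inverse Markov moves (closure unchanged at each step):
  Deconjugate: the word is γ·β·γ⁻¹ with γ = s1^-1 (prefix) and γ⁻¹ = s1 (suffix); strip both.
  Deconjugate: the word is γ·β·γ⁻¹ with γ = s1 (prefix) and γ⁻¹ = s1^-1 (suffix); strip both.
  Destabilize: the word has the form β·s3^-1 where s3^-1 occurs only as the final letter (β ∈ B_3); drop it and the last strand → 3 strands.
Reduced to β = s1 s1 s2^-1 s2^-1 s2^-1 s2^-1 s2^-1 s1 on 3 strands, 8 crossings.
Compute on β:
Braid: s1 s1 s2^-1 s2^-1 s2^-1 s2^-1 s2^-1 s1 on 3 strands, 8 crossings.
Writhe w = (#positive) - (#negative) = 3 - 5 = -2.
Enumerate smoothing states for the bracket polynomial. There are 2^8 = 256 states.
Smooth each crossing (0=||, 1=⌣⌢); contribution A^(Σ sign_k(1-2s_k)) * d^(L-1).
Tabulate the states by total A-exponent and number of loops L (A-exp: L × count):
  A^8: L=6 ×1
  A^6: L=5 ×8
  A^4: L=4 ×25, L=6 ×3
  A^2: L=3 ×40, L=5 ×15, L=7 ×1
  A^0: L=2 ×35, L=4 ×30, L=6 ×5
  A^-2: L=1 ×15, L=3 ×31, L=5 ×10
  A^-4: L=2 ×18, L=4 ×10
  A^-6: L=3 ×8
  A^-8: L=4 ×1
Each group contributes A^e * Σ count * d^(L-1):
Powers of d = -A^2 - A^-2: d^2 = A^4 + 2 + A^-4; d^3 = -A^6 - 3*A^2 - 3*A^-2 - A^-6; d^4 = A^8 + 4*A^4 + 6 + 4*A^-4 + A^-8; d^5 = -A^10 - 5*A^6 - 10*A^2 - 10*A^-2 - 5*A^-6 - A^-10; d^6 = A^12 + 6*A^8 + 15*A^4 + 20 + 15*A^-4 + 6*A^-8 + A^-12.
  A^8 * (d^5) = -A^18 - 5*A^14 - 10*A^10 - 10*A^6 - 5*A^2 - A^-2
  A^6 * (8*d^4) = 8*A^14 + 32*A^10 + 48*A^6 + 32*A^2 + 8*A^-2
  A^4 * (25*d^3 + 3*d^5) = -3*A^14 - 40*A^10 - 105*A^6 - 105*A^2 - 40*A^-2 - 3*A^-6
  A^2 * (40*d^2 + 15*d^4 + d^6) = A^14 + 21*A^10 + 115*A^6 + 190*A^2 + 115*A^-2 + 21*A^-6 + A^-10
  A^0 * (35*d + 30*d^3 + 5*d^5) = -5*A^10 - 55*A^6 - 175*A^2 - 175*A^-2 - 55*A^-6 - 5*A^-10
  A^-2 * (15 + 31*d^2 + 10*d^4) = 10*A^6 + 71*A^2 + 137*A^-2 + 71*A^-6 + 10*A^-10
  A^-4 * (18*d + 10*d^3) = -10*A^2 - 48*A^-2 - 48*A^-6 - 10*A^-10
  A^-6 * (8*d^2) = 8*A^-2 + 16*A^-6 + 8*A^-10
  A^-8 * (d^3) = -A^-2 - 3*A^-6 - 3*A^-10 - A^-14
Summing the groups: <K> = -A^18 + A^14 - 2*A^10 + 3*A^6 - 2*A^2 + 3*A^-2 - A^-6 + A^-10 - A^-14
Normalise by the writhe: (-A^3)^(-w) = (-A^3)^(2) = A^6, so f(A) = A^6 * <K> = -A^24 + A^20 - 2*A^16 + 3*A^12 - 2*A^8 + 3*A^4 - 1 + A^-4 - A^-8.
Substitute A = t^(-1/4), i.e. A^e → t^(-e/4): V(t) = -t^2 + t - 1 + 3*t^-1 - 2*t^-2 + 3*t^-3 - 2*t^-4 + t^-5 - t^-6

Answer: -t^2 + t - 1 + 3*t^-1 - 2*t^-2 + 3*t^-3 - 2*t^-4 + t^-5 - t^-6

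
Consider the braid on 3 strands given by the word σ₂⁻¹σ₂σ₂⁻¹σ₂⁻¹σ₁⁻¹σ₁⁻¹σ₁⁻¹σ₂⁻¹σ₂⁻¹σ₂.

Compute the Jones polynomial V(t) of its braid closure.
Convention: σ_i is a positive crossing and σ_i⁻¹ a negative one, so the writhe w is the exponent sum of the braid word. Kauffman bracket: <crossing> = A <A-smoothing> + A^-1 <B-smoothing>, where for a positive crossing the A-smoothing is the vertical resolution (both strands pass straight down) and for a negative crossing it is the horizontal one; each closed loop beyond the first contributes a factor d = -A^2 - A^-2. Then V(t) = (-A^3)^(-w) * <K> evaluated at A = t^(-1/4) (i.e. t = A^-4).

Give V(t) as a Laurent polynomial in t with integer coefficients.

t^-2 + 2*t^-4 - 2*t^-5 + t^-6 - 2*t^-7 + t^-8

Derivation:
The presented braid s2^-1 s2 s2^-1 s2^-1 s1^-1 s1^-1 s1^-1 s2^-1 s2^-1 s2 on 3 strands reduces by inverse Markov moves (closure unchanged at each step):
  Deconjugate: the word is γ·β·γ⁻¹ with γ = s2^-1 (prefix) and γ⁻¹ = s2 (suffix); strip both.
  Deconjugate: the word is γ·β·γ⁻¹ with γ = s2 (prefix) and γ⁻¹ = s2^-1 (suffix); strip both.
Reduced to β = s2^-1 s2^-1 s1^-1 s1^-1 s1^-1 s2^-1 on 3 strands, 6 crossings.
Compute on β:
Braid: s2^-1 s2^-1 s1^-1 s1^-1 s1^-1 s2^-1 on 3 strands, 6 crossings.
Writhe w = (#positive) - (#negative) = 0 - 6 = -6.
State-sum expansion of <K>. There are 2^6 = 64 states.
For each crossing: s=0 is the vertical smoothing, s=1 horizontal. Crossing k contributes A^(sign_k * (1 - 2*s_k)); loop factor d = -A^2 - A^-2.
Tabulate the states by total A-exponent and number of loops L (A-exp: L × count):
  A^6: L=5 ×1
  A^4: L=4 ×6
  A^2: L=3 ×15
  A^0: L=2 ×18, L=4 ×2
  A^-2: L=1 ×9, L=3 ×6
  A^-4: L=2 ×6
  A^-6: L=3 ×1
Each group contributes A^e * Σ count * d^(L-1):
Powers of d = -A^2 - A^-2: d^2 = A^4 + 2 + A^-4; d^3 = -A^6 - 3*A^2 - 3*A^-2 - A^-6; d^4 = A^8 + 4*A^4 + 6 + 4*A^-4 + A^-8.
  A^6 * (d^4) = A^14 + 4*A^10 + 6*A^6 + 4*A^2 + A^-2
  A^4 * (6*d^3) = -6*A^10 - 18*A^6 - 18*A^2 - 6*A^-2
  A^2 * (15*d^2) = 15*A^6 + 30*A^2 + 15*A^-2
  A^0 * (18*d + 2*d^3) = -2*A^6 - 24*A^2 - 24*A^-2 - 2*A^-6
  A^-2 * (9 + 6*d^2) = 6*A^2 + 21*A^-2 + 6*A^-6
  A^-4 * (6*d) = -6*A^-2 - 6*A^-6
  A^-6 * (d^2) = A^-2 + 2*A^-6 + A^-10
Summing the groups: <K> = A^14 - 2*A^10 + A^6 - 2*A^2 + 2*A^-2 + A^-10
Normalise by the writhe: (-A^3)^(-w) = (-A^3)^(6) = A^18, so f(A) = A^18 * <K> = A^32 - 2*A^28 + A^24 - 2*A^20 + 2*A^16 + A^8.
Substitute A = t^(-1/4), i.e. A^e → t^(-e/4): V(t) = t^-2 + 2*t^-4 - 2*t^-5 + t^-6 - 2*t^-7 + t^-8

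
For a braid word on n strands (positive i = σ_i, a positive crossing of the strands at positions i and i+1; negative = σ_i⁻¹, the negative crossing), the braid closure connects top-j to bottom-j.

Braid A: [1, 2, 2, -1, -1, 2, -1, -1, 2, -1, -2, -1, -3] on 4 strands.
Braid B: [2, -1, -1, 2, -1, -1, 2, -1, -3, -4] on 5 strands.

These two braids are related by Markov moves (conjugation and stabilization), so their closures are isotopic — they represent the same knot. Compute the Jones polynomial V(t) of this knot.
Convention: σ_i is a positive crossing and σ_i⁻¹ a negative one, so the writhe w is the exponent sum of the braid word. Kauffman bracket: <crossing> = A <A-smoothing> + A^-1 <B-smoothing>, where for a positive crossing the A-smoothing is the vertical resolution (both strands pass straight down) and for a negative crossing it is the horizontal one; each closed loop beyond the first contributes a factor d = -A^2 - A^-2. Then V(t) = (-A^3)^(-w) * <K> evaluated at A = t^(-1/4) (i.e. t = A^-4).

Markov-equivalent braids have isotopic closures, hence identical knot invariants. Strip the Markov moves from each word to reach a common short braid β, then compute V(t) once on β.
Braid A: s1 s2 s2 s1^-1 s1^-1 s2 s1^-1 s1^-1 s2 s1^-1 s2^-1 s1^-1 s3^-1 on 4 strands reduces by inverse Markov moves (closure unchanged at each step):
  Destabilize: the word has the form β·s3^-1 where s3^-1 occurs only as the final letter (β ∈ B_3); drop it and the last strand → 3 strands.
  Deconjugate: the word is γ·β·γ⁻¹ with γ = s1 s2 (prefix) and γ⁻¹ = s2^-1 s1^-1 (suffix); strip both.
Reduced to β = s2 s1^-1 s1^-1 s2 s1^-1 s1^-1 s2 s1^-1 on 3 strands, 8 crossings.
Braid B: s2 s1^-1 s1^-1 s2 s1^-1 s1^-1 s2 s1^-1 s3^-1 s4^-1 on 5 strands reduces by inverse Markov moves (closure unchanged at each step):
  Destabilize: the word has the form β·s4^-1 where s4^-1 occurs only as the final letter (β ∈ B_4); drop it and the last strand → 4 strands.
  Destabilize: the word has the form β·s3^-1 where s3^-1 occurs only as the final letter (β ∈ B_3); drop it and the last strand → 3 strands.
Reduced to β = s2 s1^-1 s1^-1 s2 s1^-1 s1^-1 s2 s1^-1 on 3 strands, 8 crossings.
Both give the same β = s2 s1^-1 s1^-1 s2 s1^-1 s1^-1 s2 s1^-1 on 3 strands, so one state sum suffices:
Braid: s2 s1^-1 s1^-1 s2 s1^-1 s1^-1 s2 s1^-1 on 3 strands, 8 crossings.
Writhe w = (#positive) - (#negative) = 3 - 5 = -2.
Computing the Kauffman bracket via state sum. There are 2^8 = 256 states.
For each crossing: s=0 is the vertical smoothing, s=1 horizontal. Crossing k contributes A^(sign_k * (1 - 2*s_k)); loop factor d = -A^2 - A^-2.
Tabulate the states by total A-exponent and number of loops L (A-exp: L × count):
  A^8: L=6 ×1
  A^6: L=5 ×8
  A^4: L=4 ×28
  A^2: L=3 ×55, L=5 ×1
  A^0: L=2 ×63, L=4 ×7
  A^-2: L=1 ×35, L=3 ×21
  A^-4: L=2 ×26, L=4 ×2
  A^-6: L=3 ×8
  A^-8: L=4 ×1
Each group contributes A^e * Σ count * d^(L-1):
Powers of d = -A^2 - A^-2: d^2 = A^4 + 2 + A^-4; d^3 = -A^6 - 3*A^2 - 3*A^-2 - A^-6; d^4 = A^8 + 4*A^4 + 6 + 4*A^-4 + A^-8; d^5 = -A^10 - 5*A^6 - 10*A^2 - 10*A^-2 - 5*A^-6 - A^-10.
  A^8 * (d^5) = -A^18 - 5*A^14 - 10*A^10 - 10*A^6 - 5*A^2 - A^-2
  A^6 * (8*d^4) = 8*A^14 + 32*A^10 + 48*A^6 + 32*A^2 + 8*A^-2
  A^4 * (28*d^3) = -28*A^10 - 84*A^6 - 84*A^2 - 28*A^-2
  A^2 * (55*d^2 + d^4) = A^10 + 59*A^6 + 116*A^2 + 59*A^-2 + A^-6
  A^0 * (63*d + 7*d^3) = -7*A^6 - 84*A^2 - 84*A^-2 - 7*A^-6
  A^-2 * (35 + 21*d^2) = 21*A^2 + 77*A^-2 + 21*A^-6
  A^-4 * (26*d + 2*d^3) = -2*A^2 - 32*A^-2 - 32*A^-6 - 2*A^-10
  A^-6 * (8*d^2) = 8*A^-2 + 16*A^-6 + 8*A^-10
  A^-8 * (d^3) = -A^-2 - 3*A^-6 - 3*A^-10 - A^-14
Summing the groups: <K> = -A^18 + 3*A^14 - 5*A^10 + 6*A^6 - 6*A^2 + 6*A^-2 - 4*A^-6 + 3*A^-10 - A^-14
Normalise by the writhe: (-A^3)^(-w) = (-A^3)^(2) = A^6, so f(A) = A^6 * <K> = -A^24 + 3*A^20 - 5*A^16 + 6*A^12 - 6*A^8 + 6*A^4 - 4 + 3*A^-4 - A^-8.
Substitute A = t^(-1/4), i.e. A^e → t^(-e/4): V(t) = -t^2 + 3*t - 4 + 6*t^-1 - 6*t^-2 + 6*t^-3 - 5*t^-4 + 3*t^-5 - t^-6

Answer: -t^2 + 3*t - 4 + 6*t^-1 - 6*t^-2 + 6*t^-3 - 5*t^-4 + 3*t^-5 - t^-6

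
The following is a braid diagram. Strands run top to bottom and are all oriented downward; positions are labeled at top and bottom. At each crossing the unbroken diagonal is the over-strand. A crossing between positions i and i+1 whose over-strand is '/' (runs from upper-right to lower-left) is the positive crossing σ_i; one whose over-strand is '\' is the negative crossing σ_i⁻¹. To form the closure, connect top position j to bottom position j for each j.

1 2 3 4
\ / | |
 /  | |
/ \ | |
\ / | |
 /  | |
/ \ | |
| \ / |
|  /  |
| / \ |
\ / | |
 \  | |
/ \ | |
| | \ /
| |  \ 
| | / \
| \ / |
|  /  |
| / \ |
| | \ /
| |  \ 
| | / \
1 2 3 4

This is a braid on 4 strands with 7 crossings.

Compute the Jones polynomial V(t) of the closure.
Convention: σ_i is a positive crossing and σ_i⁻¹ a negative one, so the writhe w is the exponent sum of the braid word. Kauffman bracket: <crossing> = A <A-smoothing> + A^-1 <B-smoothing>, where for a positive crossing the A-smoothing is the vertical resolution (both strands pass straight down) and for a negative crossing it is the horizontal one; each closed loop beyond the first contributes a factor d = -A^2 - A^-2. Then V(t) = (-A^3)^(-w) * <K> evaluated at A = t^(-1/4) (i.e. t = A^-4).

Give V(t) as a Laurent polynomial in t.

Reading the diagram top to bottom ('/'-over between positions i,i+1 = s_i, '\'-over = s_i^-1): braid word = s1 s1 s2 s1^-1 s3^-1 s2 s3^-1.
Braid: s1 s1 s2 s1^-1 s3^-1 s2 s3^-1 on 4 strands, 7 crossings.
Writhe w = (#positive) - (#negative) = 4 - 3 = 1.
State-sum expansion of <K>. There are 2^7 = 128 states.
Smooth each crossing (0=||, 1=⌣⌢); contribution A^(Σ sign_k(1-2s_k)) * d^(L-1).
Tabulate the states by total A-exponent and number of loops L (A-exp: L × count):
  A^7: L=3 ×1
  A^5: L=2 ×4, L=4 ×3
  A^3: L=1 ×5, L=3 ×15, L=5 ×1
  A^1: L=2 ×27, L=4 ×8
  A^-1: L=1 ×14, L=3 ×20, L=5 ×1
  A^-3: L=2 ×17, L=4 ×4
  A^-5: L=3 ×7
  A^-7: L=4 ×1
Each group contributes A^e * Σ count * d^(L-1):
Powers of d = -A^2 - A^-2: d^2 = A^4 + 2 + A^-4; d^3 = -A^6 - 3*A^2 - 3*A^-2 - A^-6; d^4 = A^8 + 4*A^4 + 6 + 4*A^-4 + A^-8.
  A^7 * (d^2) = A^11 + 2*A^7 + A^3
  A^5 * (4*d + 3*d^3) = -3*A^11 - 13*A^7 - 13*A^3 - 3*A^-1
  A^3 * (5 + 15*d^2 + d^4) = A^11 + 19*A^7 + 41*A^3 + 19*A^-1 + A^-5
  A^1 * (27*d + 8*d^3) = -8*A^7 - 51*A^3 - 51*A^-1 - 8*A^-5
  A^-1 * (14 + 20*d^2 + d^4) = A^7 + 24*A^3 + 60*A^-1 + 24*A^-5 + A^-9
  A^-3 * (17*d + 4*d^3) = -4*A^3 - 29*A^-1 - 29*A^-5 - 4*A^-9
  A^-5 * (7*d^2) = 7*A^-1 + 14*A^-5 + 7*A^-9
  A^-7 * (d^3) = -A^-1 - 3*A^-5 - 3*A^-9 - A^-13
Summing the groups: <K> = -A^11 + A^7 - 2*A^3 + 2*A^-1 - A^-5 + A^-9 - A^-13
Normalise by the writhe: (-A^3)^(-w) = (-A^3)^(-1) = -A^-3, so f(A) = -A^-3 * <K> = A^8 - A^4 + 2 - 2*A^-4 + A^-8 - A^-12 + A^-16.
Substitute A = t^(-1/4), i.e. A^e → t^(-e/4): V(t) = t^4 - t^3 + t^2 - 2*t + 2 - t^-1 + t^-2

Answer: t^4 - t^3 + t^2 - 2*t + 2 - t^-1 + t^-2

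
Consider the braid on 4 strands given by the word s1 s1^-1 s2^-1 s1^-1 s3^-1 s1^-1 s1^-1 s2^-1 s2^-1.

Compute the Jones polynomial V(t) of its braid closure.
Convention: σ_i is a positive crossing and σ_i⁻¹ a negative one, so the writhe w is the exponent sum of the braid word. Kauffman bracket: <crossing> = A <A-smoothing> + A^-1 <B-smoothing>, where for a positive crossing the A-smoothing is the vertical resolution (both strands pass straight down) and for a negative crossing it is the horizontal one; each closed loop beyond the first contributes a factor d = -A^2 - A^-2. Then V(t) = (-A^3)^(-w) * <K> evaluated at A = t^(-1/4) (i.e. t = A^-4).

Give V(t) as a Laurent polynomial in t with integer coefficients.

First cancel adjacent σ_i σ_i⁻¹ pairs (Reidemeister II — same braid, same closure): s1 s1^-1 s2^-1 s1^-1 s3^-1 s1^-1 s1^-1 s2^-1 s2^-1 → s2^-1 s1^-1 s3^-1 s1^-1 s1^-1 s2^-1 s2^-1.
Braid: s2^-1 s1^-1 s3^-1 s1^-1 s1^-1 s2^-1 s2^-1 on 4 strands, 7 crossings.
Writhe w = (#positive) - (#negative) = 0 - 7 = -7.
Enumerate smoothing states for the bracket polynomial. There are 2^7 = 128 states.
Each crossing splits two ways (0=vertical, 1=horizontal). The state's weight is A^(#A-smoothings - #B-smoothings) * d^(loops - 1).
Tabulate the states by total A-exponent and number of loops L (A-exp: L × count):
  A^7: L=5 ×1
  A^5: L=4 ×6, L=6 ×1
  A^3: L=3 ×15, L=5 ×6
  A^1: L=2 ×18, L=4 ×17
  A^-1: L=1 ×9, L=3 ×24, L=5 ×2
  A^-3: L=2 ×15, L=4 ×6
  A^-5: L=3 ×7
  A^-7: L=4 ×1
Each group contributes A^e * Σ count * d^(L-1):
Powers of d = -A^2 - A^-2: d^2 = A^4 + 2 + A^-4; d^3 = -A^6 - 3*A^2 - 3*A^-2 - A^-6; d^4 = A^8 + 4*A^4 + 6 + 4*A^-4 + A^-8; d^5 = -A^10 - 5*A^6 - 10*A^2 - 10*A^-2 - 5*A^-6 - A^-10.
  A^7 * (d^4) = A^15 + 4*A^11 + 6*A^7 + 4*A^3 + A^-1
  A^5 * (6*d^3 + d^5) = -A^15 - 11*A^11 - 28*A^7 - 28*A^3 - 11*A^-1 - A^-5
  A^3 * (15*d^2 + 6*d^4) = 6*A^11 + 39*A^7 + 66*A^3 + 39*A^-1 + 6*A^-5
  A^1 * (18*d + 17*d^3) = -17*A^7 - 69*A^3 - 69*A^-1 - 17*A^-5
  A^-1 * (9 + 24*d^2 + 2*d^4) = 2*A^7 + 32*A^3 + 69*A^-1 + 32*A^-5 + 2*A^-9
  A^-3 * (15*d + 6*d^3) = -6*A^3 - 33*A^-1 - 33*A^-5 - 6*A^-9
  A^-5 * (7*d^2) = 7*A^-1 + 14*A^-5 + 7*A^-9
  A^-7 * (d^3) = -A^-1 - 3*A^-5 - 3*A^-9 - A^-13
Summing the groups: <K> = -A^11 + 2*A^7 - A^3 + 2*A^-1 - 2*A^-5 - A^-13
Normalise by the writhe: (-A^3)^(-w) = (-A^3)^(7) = -A^21, so f(A) = -A^21 * <K> = A^32 - 2*A^28 + A^24 - 2*A^20 + 2*A^16 + A^8.
Substitute A = t^(-1/4), i.e. A^e → t^(-e/4): V(t) = t^-2 + 2*t^-4 - 2*t^-5 + t^-6 - 2*t^-7 + t^-8

Answer: t^-2 + 2*t^-4 - 2*t^-5 + t^-6 - 2*t^-7 + t^-8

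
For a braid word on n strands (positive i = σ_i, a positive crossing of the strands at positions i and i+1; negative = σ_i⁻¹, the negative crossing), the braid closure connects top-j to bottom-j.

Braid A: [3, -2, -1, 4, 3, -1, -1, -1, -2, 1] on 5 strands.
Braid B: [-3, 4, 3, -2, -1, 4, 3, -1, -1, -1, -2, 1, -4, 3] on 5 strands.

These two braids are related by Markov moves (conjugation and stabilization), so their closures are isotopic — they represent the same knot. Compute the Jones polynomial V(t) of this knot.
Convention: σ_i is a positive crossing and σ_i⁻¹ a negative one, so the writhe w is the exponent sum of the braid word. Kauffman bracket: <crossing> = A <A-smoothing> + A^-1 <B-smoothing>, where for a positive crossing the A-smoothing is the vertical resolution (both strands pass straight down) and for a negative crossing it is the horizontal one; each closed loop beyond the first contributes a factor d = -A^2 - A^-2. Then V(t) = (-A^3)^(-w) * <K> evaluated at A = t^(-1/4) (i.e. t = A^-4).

t - 1 + 3*t^-1 - 4*t^-2 + 4*t^-3 - 4*t^-4 + 3*t^-5 - 2*t^-6 + t^-7

Derivation:
Markov-equivalent braids have isotopic closures, hence identical knot invariants. Strip the Markov moves from each word to reach a common short braid β, then compute V(t) once on β.
Braid A: s3 s2^-1 s1^-1 s4 s3 s1^-1 s1^-1 s1^-1 s2^-1 s1 on 5 strands has no conjugating prefix/suffix or stabilization to strip; take β = s3 s2^-1 s1^-1 s4 s3 s1^-1 s1^-1 s1^-1 s2^-1 s1.
Braid B: s3^-1 s4 s3 s2^-1 s1^-1 s4 s3 s1^-1 s1^-1 s1^-1 s2^-1 s1 s4^-1 s3 on 5 strands reduces by inverse Markov moves (closure unchanged at each step):
  Deconjugate: the word is γ·β·γ⁻¹ with γ = s3^-1 s4 (prefix) and γ⁻¹ = s4^-1 s3 (suffix); strip both.
Reduced to β = s3 s2^-1 s1^-1 s4 s3 s1^-1 s1^-1 s1^-1 s2^-1 s1 on 5 strands, 10 crossings.
Both give the same β = s3 s2^-1 s1^-1 s4 s3 s1^-1 s1^-1 s1^-1 s2^-1 s1 on 5 strands, so one state sum suffices:
Braid: s3 s2^-1 s1^-1 s4 s3 s1^-1 s1^-1 s1^-1 s2^-1 s1 on 5 strands, 10 crossings.
Writhe w = (#positive) - (#negative) = 4 - 6 = -2.
Computing the Kauffman bracket via state sum. There are 2^10 = 1024 states.
Smooth each crossing (0=||, 1=⌣⌢); contribution A^(Σ sign_k(1-2s_k)) * d^(L-1).
Tabulate the states by total A-exponent and number of loops L (A-exp: L × count):
  A^10: L=7 ×1
  A^8: L=6 ×10
  A^6: L=5 ×42, L=7 ×3
  A^4: L=4 ×95, L=6 ×24, L=8 ×1
  A^2: L=3 ×124, L=5 ×76, L=7 ×10
  A^0: L=2 ×90, L=4 ×126, L=6 ×35, L=8 ×1
  A^-2: L=1 ×28, L=3 ×116, L=5 ×61, L=7 ×5
  A^-4: L=2 ×50, L=4 ×60, L=6 ×10
  A^-6: L=1 ×5, L=3 ×29, L=5 ×11
  A^-8: L=2 ×4, L=4 ×6
  A^-10: L=3 ×1
Each group contributes A^e * Σ count * d^(L-1):
Powers of d = -A^2 - A^-2: d^2 = A^4 + 2 + A^-4; d^3 = -A^6 - 3*A^2 - 3*A^-2 - A^-6; d^4 = A^8 + 4*A^4 + 6 + 4*A^-4 + A^-8; d^5 = -A^10 - 5*A^6 - 10*A^2 - 10*A^-2 - 5*A^-6 - A^-10; d^6 = A^12 + 6*A^8 + 15*A^4 + 20 + 15*A^-4 + 6*A^-8 + A^-12; d^7 = -A^14 - 7*A^10 - 21*A^6 - 35*A^2 - 35*A^-2 - 21*A^-6 - 7*A^-10 - A^-14.
  A^10 * (d^6) = A^22 + 6*A^18 + 15*A^14 + 20*A^10 + 15*A^6 + 6*A^2 + A^-2
  A^8 * (10*d^5) = -10*A^18 - 50*A^14 - 100*A^10 - 100*A^6 - 50*A^2 - 10*A^-2
  A^6 * (42*d^4 + 3*d^6) = 3*A^18 + 60*A^14 + 213*A^10 + 312*A^6 + 213*A^2 + 60*A^-2 + 3*A^-6
  A^4 * (95*d^3 + 24*d^5 + d^7) = -A^18 - 31*A^14 - 236*A^10 - 560*A^6 - 560*A^2 - 236*A^-2 - 31*A^-6 - A^-10
  A^2 * (124*d^2 + 76*d^4 + 10*d^6) = 10*A^14 + 136*A^10 + 578*A^6 + 904*A^2 + 578*A^-2 + 136*A^-6 + 10*A^-10
  A^0 * (90*d + 126*d^3 + 35*d^5 + d^7) = -A^14 - 42*A^10 - 322*A^6 - 853*A^2 - 853*A^-2 - 322*A^-6 - 42*A^-10 - A^-14
  A^-2 * (28 + 116*d^2 + 61*d^4 + 5*d^6) = 5*A^10 + 91*A^6 + 435*A^2 + 726*A^-2 + 435*A^-6 + 91*A^-10 + 5*A^-14
  A^-4 * (50*d + 60*d^3 + 10*d^5) = -10*A^6 - 110*A^2 - 330*A^-2 - 330*A^-6 - 110*A^-10 - 10*A^-14
  A^-6 * (5 + 29*d^2 + 11*d^4) = 11*A^2 + 73*A^-2 + 129*A^-6 + 73*A^-10 + 11*A^-14
  A^-8 * (4*d + 6*d^3) = -6*A^-2 - 22*A^-6 - 22*A^-10 - 6*A^-14
  A^-10 * (d^2) = A^-6 + 2*A^-10 + A^-14
Summing the groups: <K> = A^22 - 2*A^18 + 3*A^14 - 4*A^10 + 4*A^6 - 4*A^2 + 3*A^-2 - A^-6 + A^-10
Normalise by the writhe: (-A^3)^(-w) = (-A^3)^(2) = A^6, so f(A) = A^6 * <K> = A^28 - 2*A^24 + 3*A^20 - 4*A^16 + 4*A^12 - 4*A^8 + 3*A^4 - 1 + A^-4.
Substitute A = t^(-1/4), i.e. A^e → t^(-e/4): V(t) = t - 1 + 3*t^-1 - 4*t^-2 + 4*t^-3 - 4*t^-4 + 3*t^-5 - 2*t^-6 + t^-7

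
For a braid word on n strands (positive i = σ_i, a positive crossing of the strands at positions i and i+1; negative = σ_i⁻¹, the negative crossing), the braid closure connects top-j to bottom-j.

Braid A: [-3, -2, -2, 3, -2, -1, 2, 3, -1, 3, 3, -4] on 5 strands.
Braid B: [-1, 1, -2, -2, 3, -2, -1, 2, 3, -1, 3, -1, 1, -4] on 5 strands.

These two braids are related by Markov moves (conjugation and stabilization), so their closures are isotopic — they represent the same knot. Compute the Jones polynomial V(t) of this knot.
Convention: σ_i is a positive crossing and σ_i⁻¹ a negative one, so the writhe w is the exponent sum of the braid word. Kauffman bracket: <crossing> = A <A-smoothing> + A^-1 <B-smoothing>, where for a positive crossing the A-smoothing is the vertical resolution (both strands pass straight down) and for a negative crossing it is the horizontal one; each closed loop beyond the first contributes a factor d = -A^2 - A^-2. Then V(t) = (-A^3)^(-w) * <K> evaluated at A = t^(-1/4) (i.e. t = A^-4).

Markov-equivalent braids have isotopic closures, hence identical knot invariants. Strip the Markov moves from each word to reach a common short braid β, then compute V(t) once on β.
Braid A: s3^-1 s2^-1 s2^-1 s3 s2^-1 s1^-1 s2 s3 s1^-1 s3 s3 s4^-1 on 5 strands reduces by inverse Markov moves (closure unchanged at each step):
  Destabilize: the word has the form β·s4^-1 where s4^-1 occurs only as the final letter (β ∈ B_4); drop it and the last strand → 4 strands.
  Deconjugate: the word is γ·β·γ⁻¹ with γ = s3^-1 (prefix) and γ⁻¹ = s3 (suffix); strip both.
Reduced to β = s2^-1 s2^-1 s3 s2^-1 s1^-1 s2 s3 s1^-1 s3 on 4 strands, 9 crossings.
Braid B: s1^-1 s1 s2^-1 s2^-1 s3 s2^-1 s1^-1 s2 s3 s1^-1 s3 s1^-1 s1 s4^-1 on 5 strands reduces by inverse Markov moves (closure unchanged at each step):
  Destabilize: the word has the form β·s4^-1 where s4^-1 occurs only as the final letter (β ∈ B_4); drop it and the last strand → 4 strands.
  Deconjugate: the word is γ·β·γ⁻¹ with γ = s1^-1 s1 (prefix) and γ⁻¹ = s1^-1 s1 (suffix); strip both.
Reduced to β = s2^-1 s2^-1 s3 s2^-1 s1^-1 s2 s3 s1^-1 s3 on 4 strands, 9 crossings.
Both give the same β = s2^-1 s2^-1 s3 s2^-1 s1^-1 s2 s3 s1^-1 s3 on 4 strands, so one state sum suffices:
Braid: s2^-1 s2^-1 s3 s2^-1 s1^-1 s2 s3 s1^-1 s3 on 4 strands, 9 crossings.
Writhe w = (#positive) - (#negative) = 4 - 5 = -1.
Computing the Kauffman bracket via state sum. There are 2^9 = 512 states.
Each crossing splits two ways (0=vertical, 1=horizontal). The state's weight is A^(#A-smoothings - #B-smoothings) * d^(loops - 1).
Tabulate the states by total A-exponent and number of loops L (A-exp: L × count):
  A^9: L=5 ×1
  A^7: L=4 ×9
  A^5: L=3 ×32, L=5 ×4
  A^3: L=2 ×55, L=4 ×28, L=6 ×1
  A^1: L=1 ×39, L=3 ×77, L=5 ×10
  A^-1: L=2 ×87, L=4 ×38, L=6 ×1
  A^-3: L=1 ×14, L=3 ×64, L=5 ×6
  A^-5: L=2 ×17, L=4 ×19
  A^-7: L=3 ×7, L=5 ×2
  A^-9: L=4 ×1
Each group contributes A^e * Σ count * d^(L-1):
Powers of d = -A^2 - A^-2: d^2 = A^4 + 2 + A^-4; d^3 = -A^6 - 3*A^2 - 3*A^-2 - A^-6; d^4 = A^8 + 4*A^4 + 6 + 4*A^-4 + A^-8; d^5 = -A^10 - 5*A^6 - 10*A^2 - 10*A^-2 - 5*A^-6 - A^-10.
  A^9 * (d^4) = A^17 + 4*A^13 + 6*A^9 + 4*A^5 + A
  A^7 * (9*d^3) = -9*A^13 - 27*A^9 - 27*A^5 - 9*A
  A^5 * (32*d^2 + 4*d^4) = 4*A^13 + 48*A^9 + 88*A^5 + 48*A + 4*A^-3
  A^3 * (55*d + 28*d^3 + d^5) = -A^13 - 33*A^9 - 149*A^5 - 149*A - 33*A^-3 - A^-7
  A^1 * (39 + 77*d^2 + 10*d^4) = 10*A^9 + 117*A^5 + 253*A + 117*A^-3 + 10*A^-7
  A^-1 * (87*d + 38*d^3 + d^5) = -A^9 - 43*A^5 - 211*A - 211*A^-3 - 43*A^-7 - A^-11
  A^-3 * (14 + 64*d^2 + 6*d^4) = 6*A^5 + 88*A + 178*A^-3 + 88*A^-7 + 6*A^-11
  A^-5 * (17*d + 19*d^3) = -19*A - 74*A^-3 - 74*A^-7 - 19*A^-11
  A^-7 * (7*d^2 + 2*d^4) = 2*A + 15*A^-3 + 26*A^-7 + 15*A^-11 + 2*A^-15
  A^-9 * (d^3) = -A^-3 - 3*A^-7 - 3*A^-11 - A^-15
Summing the groups: <K> = A^17 - 2*A^13 + 3*A^9 - 4*A^5 + 4*A - 5*A^-3 + 3*A^-7 - 2*A^-11 + A^-15
Normalise by the writhe: (-A^3)^(-w) = (-A^3)^(1) = -A^3, so f(A) = -A^3 * <K> = -A^20 + 2*A^16 - 3*A^12 + 4*A^8 - 4*A^4 + 5 - 3*A^-4 + 2*A^-8 - A^-12.
Substitute A = t^(-1/4), i.e. A^e → t^(-e/4): V(t) = -t^3 + 2*t^2 - 3*t + 5 - 4*t^-1 + 4*t^-2 - 3*t^-3 + 2*t^-4 - t^-5

Answer: -t^3 + 2*t^2 - 3*t + 5 - 4*t^-1 + 4*t^-2 - 3*t^-3 + 2*t^-4 - t^-5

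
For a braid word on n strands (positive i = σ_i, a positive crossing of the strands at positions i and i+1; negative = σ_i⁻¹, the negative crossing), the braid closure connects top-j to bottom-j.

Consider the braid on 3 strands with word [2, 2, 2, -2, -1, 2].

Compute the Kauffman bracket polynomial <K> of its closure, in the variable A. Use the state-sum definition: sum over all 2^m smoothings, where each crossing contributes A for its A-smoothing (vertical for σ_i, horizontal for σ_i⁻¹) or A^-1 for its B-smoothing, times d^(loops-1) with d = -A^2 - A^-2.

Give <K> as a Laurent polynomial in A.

A^2 + A^-6 - A^-10

Derivation:
First cancel adjacent σ_i σ_i⁻¹ pairs (Reidemeister II — same braid, same closure): s2 s2 s2 s2^-1 s1^-1 s2 → s2 s2 s1^-1 s2.
Braid: s2 s2 s1^-1 s2 on 3 strands, 4 crossings.
Writhe w = (#positive) - (#negative) = 3 - 1 = 2.
Computing the Kauffman bracket via state sum. There are 2^4 = 16 states.
For each crossing: s=0 is the vertical smoothing, s=1 horizontal. Crossing k contributes A^(sign_k * (1 - 2*s_k)); loop factor d = -A^2 - A^-2.
  state 0000: A-exp=+2, loops=3, term = A^2 * d^2
  state 0001: A-exp=+0, loops=2, term = A^0 * d^1
  state 0010: A-exp=+4, loops=2, term = A^4 * d^1
  state 0011: A-exp=+2, loops=1, term = A^2 * d^0
  state 0100: A-exp=+0, loops=2, term = A^0 * d^1
  state 0101: A-exp=-2, loops=3, term = A^-2 * d^2
  state 0110: A-exp=+2, loops=1, term = A^2 * d^0
  state 0111: A-exp=+0, loops=2, term = A^0 * d^1
  state 1000: A-exp=+0, loops=2, term = A^0 * d^1
  state 1001: A-exp=-2, loops=3, term = A^-2 * d^2
  state 1010: A-exp=+2, loops=1, term = A^2 * d^0
  state 1011: A-exp=+0, loops=2, term = A^0 * d^1
  state 1100: A-exp=-2, loops=3, term = A^-2 * d^2
  state 1101: A-exp=-4, loops=4, term = A^-4 * d^3
  state 1110: A-exp=+0, loops=2, term = A^0 * d^1
  state 1111: A-exp=-2, loops=3, term = A^-2 * d^2
Collect the terms by A-exponent (count of states per loop number):
Powers of d = -A^2 - A^-2: d^2 = A^4 + 2 + A^-4; d^3 = -A^6 - 3*A^2 - 3*A^-2 - A^-6.
  A^4 * (d) = -A^6 - A^2
  A^2 * (3 + d^2) = A^6 + 5*A^2 + A^-2
  A^0 * (6*d) = -6*A^2 - 6*A^-2
  A^-2 * (4*d^2) = 4*A^2 + 8*A^-2 + 4*A^-6
  A^-4 * (d^3) = -A^2 - 3*A^-2 - 3*A^-6 - A^-10
Summing the groups: <K> = A^2 + A^-6 - A^-10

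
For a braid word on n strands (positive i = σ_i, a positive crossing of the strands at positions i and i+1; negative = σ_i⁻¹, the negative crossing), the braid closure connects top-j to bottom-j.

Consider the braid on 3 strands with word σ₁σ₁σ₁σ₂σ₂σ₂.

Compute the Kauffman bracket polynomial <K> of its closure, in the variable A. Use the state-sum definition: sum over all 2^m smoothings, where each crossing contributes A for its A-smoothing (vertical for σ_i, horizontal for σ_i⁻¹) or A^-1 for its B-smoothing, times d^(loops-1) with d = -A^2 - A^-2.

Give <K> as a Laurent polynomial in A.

Braid: s1 s1 s1 s2 s2 s2 on 3 strands, 6 crossings.
Writhe w = (#positive) - (#negative) = 6 - 0 = 6.
State-sum expansion of <K>. There are 2^6 = 64 states.
For each crossing: s=0 is the vertical smoothing, s=1 horizontal. Crossing k contributes A^(sign_k * (1 - 2*s_k)); loop factor d = -A^2 - A^-2.
Tabulate the states by total A-exponent and number of loops L (A-exp: L × count):
  A^6: L=3 ×1
  A^4: L=2 ×6
  A^2: L=1 ×9, L=3 ×6
  A^0: L=2 ×18, L=4 ×2
  A^-2: L=3 ×15
  A^-4: L=4 ×6
  A^-6: L=5 ×1
Each group contributes A^e * Σ count * d^(L-1):
Powers of d = -A^2 - A^-2: d^2 = A^4 + 2 + A^-4; d^3 = -A^6 - 3*A^2 - 3*A^-2 - A^-6; d^4 = A^8 + 4*A^4 + 6 + 4*A^-4 + A^-8.
  A^6 * (d^2) = A^10 + 2*A^6 + A^2
  A^4 * (6*d) = -6*A^6 - 6*A^2
  A^2 * (9 + 6*d^2) = 6*A^6 + 21*A^2 + 6*A^-2
  A^0 * (18*d + 2*d^3) = -2*A^6 - 24*A^2 - 24*A^-2 - 2*A^-6
  A^-2 * (15*d^2) = 15*A^2 + 30*A^-2 + 15*A^-6
  A^-4 * (6*d^3) = -6*A^2 - 18*A^-2 - 18*A^-6 - 6*A^-10
  A^-6 * (d^4) = A^2 + 4*A^-2 + 6*A^-6 + 4*A^-10 + A^-14
Summing the groups: <K> = A^10 + 2*A^2 - 2*A^-2 + A^-6 - 2*A^-10 + A^-14

Answer: A^10 + 2*A^2 - 2*A^-2 + A^-6 - 2*A^-10 + A^-14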